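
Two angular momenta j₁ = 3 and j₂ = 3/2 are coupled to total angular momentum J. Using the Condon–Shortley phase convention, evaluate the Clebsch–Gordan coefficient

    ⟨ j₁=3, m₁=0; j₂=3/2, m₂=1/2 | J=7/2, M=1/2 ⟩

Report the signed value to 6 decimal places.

−√(2/21) ≈ -0.308607

√[8·1!5!2!/9! · 3!3!2!1!4!3!] = √(384/7)
  +(−1)^0/∏(0,1,3,2,2,0)! = 1/24  (running 1/24)
  +(−1)^1/∏(1,0,2,1,3,1)! = -1/12  (running -1/24)
⟨..|..⟩ = √(384/7)·(-1/24) = -0.308607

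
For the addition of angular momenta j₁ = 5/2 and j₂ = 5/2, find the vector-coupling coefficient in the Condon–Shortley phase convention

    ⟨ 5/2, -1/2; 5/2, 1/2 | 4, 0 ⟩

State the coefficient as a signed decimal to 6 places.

-0.377964

triangle: 1!×4!×4!/10! = 576/3628800
(j±m)!: 2!×3!×3!×2!×4!×4! = 82944
prefactor² = (2J+1)×Δ×N² = 20736/175
  k=0: +1/(0!×1!×3!×3!×1!×1!) = 1/36
  k=1: −1/(1!×0!×2!×2!×2!×2!) = -1/16
Σ = -5/144  ⇒  CG² = 20736/175×(-5/144)² = 1/7
CG = −√(1/7) = -0.377964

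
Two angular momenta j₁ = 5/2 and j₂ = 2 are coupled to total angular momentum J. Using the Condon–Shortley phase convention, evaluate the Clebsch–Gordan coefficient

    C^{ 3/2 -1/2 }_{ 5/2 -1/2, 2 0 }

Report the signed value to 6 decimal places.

+0.239046  (= +√(2/35))

√[4·3!2!1!/7! · 2!3!2!2!1!2!] = √(32/35)
  +(−1)^1/∏(1,2,2,1,0,0)! = -1/4  (running -1/4)
  +(−1)^2/∏(2,1,1,0,1,1)! = 1/2  (running 1/4)
⟨..|..⟩ = √(32/35)·(1/4) = +0.239046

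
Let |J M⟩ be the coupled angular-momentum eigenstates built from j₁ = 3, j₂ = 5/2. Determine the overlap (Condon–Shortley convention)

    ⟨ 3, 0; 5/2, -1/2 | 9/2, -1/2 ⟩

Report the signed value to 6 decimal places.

+√(10/231) ≈ +0.208063

triangle: 1!×5!×4!/11! = 2880/39916800
(j±m)!: 3!×3!×2!×3!×4!×5! = 1244160
prefactor² = (2J+1)×Δ×N² = 69120/77
  k=0: +1/(0!×1!×3!×2!×2!×2!) = 1/48
  k=1: −1/(1!×0!×2!×1!×3!×3!) = -1/72
Σ = 1/144  ⇒  CG² = 69120/77×1/144² = 10/231
CG = +√(10/231) = +0.208063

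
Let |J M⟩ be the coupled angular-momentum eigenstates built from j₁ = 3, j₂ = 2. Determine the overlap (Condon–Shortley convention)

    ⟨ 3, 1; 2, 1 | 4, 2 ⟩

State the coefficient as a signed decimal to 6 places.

√[9·1!5!3!/10! · 4!2!3!1!6!2!] = √(5184/7)
  +(−1)^0/∏(0,1,2,3,3,0)! = 1/72  (running 1/72)
  +(−1)^1/∏(1,0,1,2,4,1)! = -1/48  (running -1/144)
⟨..|..⟩ = √(5184/7)·(-1/144) = -0.188982

-0.188982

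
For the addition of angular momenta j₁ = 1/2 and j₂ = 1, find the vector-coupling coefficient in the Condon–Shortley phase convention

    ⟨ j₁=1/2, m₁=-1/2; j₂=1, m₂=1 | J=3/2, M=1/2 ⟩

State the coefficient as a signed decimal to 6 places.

√[4·0!1!2!/4! · 0!1!2!0!2!1!] = √(4/3)
  +(−1)^0/∏(0,0,1,2,0,0)! = 1/2  (running 1/2)
⟨..|..⟩ = √(4/3)·(1/2) = +0.577350

+0.577350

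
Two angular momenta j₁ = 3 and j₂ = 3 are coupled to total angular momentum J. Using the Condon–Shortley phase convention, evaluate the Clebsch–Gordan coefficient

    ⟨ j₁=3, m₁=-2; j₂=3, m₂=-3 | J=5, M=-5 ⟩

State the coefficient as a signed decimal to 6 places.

√[11·1!5!5!/12! · 1!5!0!6!0!10!] = √(103680000)
  +(−1)^0/∏(0,1,5,0,0,5)! = 1/14400  (running 1/14400)
⟨..|..⟩ = √(103680000)·(1/14400) = +0.707107

+0.707107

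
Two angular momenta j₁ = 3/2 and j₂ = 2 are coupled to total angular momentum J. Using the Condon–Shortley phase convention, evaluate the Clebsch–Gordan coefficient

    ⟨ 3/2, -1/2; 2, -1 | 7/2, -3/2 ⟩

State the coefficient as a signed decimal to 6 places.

+√(4/7) ≈ +0.755929

√[8·0!3!4!/8! · 1!2!1!3!2!5!] = √(576/7)
  +(−1)^0/∏(0,0,2,1,1,3)! = 1/12  (running 1/12)
⟨..|..⟩ = √(576/7)·(1/12) = +0.755929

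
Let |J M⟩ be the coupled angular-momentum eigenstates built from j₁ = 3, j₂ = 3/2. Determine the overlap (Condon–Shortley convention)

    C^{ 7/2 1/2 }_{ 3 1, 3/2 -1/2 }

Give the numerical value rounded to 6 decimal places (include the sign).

+0.534522  (= +√(2/7))

triangle: 1!·5!·2!/9! = 240/362880
(j±m)!: 4!·2!·1!·2!·4!·3! = 13824
prefactor² = (2J+1)·Δ·N² = 512/7
  k=0: +1/(0!·1!·2!·1!·3!·1!) = 1/12
  k=1: −1/(1!·0!·1!·0!·4!·2!) = -1/48
Σ = 1/16  ⇒  CG² = 512/7·1/16² = 2/7
CG = +√(2/7) = +0.534522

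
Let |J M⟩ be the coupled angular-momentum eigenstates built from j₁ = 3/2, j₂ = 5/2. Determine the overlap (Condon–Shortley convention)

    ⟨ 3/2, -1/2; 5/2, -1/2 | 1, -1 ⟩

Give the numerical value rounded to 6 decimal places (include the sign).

√[3·3!0!2!/6! · 1!2!2!3!0!2!] = √(12/5)
  +(−1)^2/∏(2,1,0,0,0,2)! = 1/4  (running 1/4)
⟨..|..⟩ = √(12/5)·(1/4) = +0.387298

+√(3/20) ≈ +0.387298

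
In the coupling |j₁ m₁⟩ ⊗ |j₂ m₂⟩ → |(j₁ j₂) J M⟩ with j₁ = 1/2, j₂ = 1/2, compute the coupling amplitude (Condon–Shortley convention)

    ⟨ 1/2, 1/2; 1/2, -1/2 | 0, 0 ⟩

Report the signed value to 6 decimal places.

+0.707107

√[1·1!0!0!/2! · 1!0!0!1!0!0!] = √(1/2)
  +(−1)^0/∏(0,1,0,0,0,0)! = 1  (running 1)
⟨..|..⟩ = √(1/2)·(1) = +0.707107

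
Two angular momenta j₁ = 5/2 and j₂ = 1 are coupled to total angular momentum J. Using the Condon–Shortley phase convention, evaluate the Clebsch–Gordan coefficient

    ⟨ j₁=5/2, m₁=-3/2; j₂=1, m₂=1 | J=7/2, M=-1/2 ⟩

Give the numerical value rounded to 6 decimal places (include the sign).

triangle: 0!·5!·2!/8! = 240/40320
(j±m)!: 1!·4!·2!·0!·3!·4! = 6912
prefactor² = (2J+1)·Δ·N² = 2304/7
  k=0: +1/(0!·0!·4!·2!·1!·0!) = 1/48
Σ = 1/48  ⇒  CG² = 2304/7·1/48² = 1/7
CG = +√(1/7) = +0.377964

+0.377964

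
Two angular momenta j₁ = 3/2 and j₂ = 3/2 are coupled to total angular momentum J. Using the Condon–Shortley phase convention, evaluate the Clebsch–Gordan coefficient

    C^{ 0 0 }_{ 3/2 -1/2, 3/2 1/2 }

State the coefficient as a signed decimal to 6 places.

+0.500000

triangle: 3!×0!×0!/4! = 6/24
(j±m)!: 1!×2!×2!×1!×0!×0! = 4
prefactor² = (2J+1)×Δ×N² = 1
  k=2: +1/(2!×1!×0!×0!×0!×0!) = 1/2
Σ = 1/2  ⇒  CG² = 1×1/2² = 1/4
CG = +√(1/4) = +0.500000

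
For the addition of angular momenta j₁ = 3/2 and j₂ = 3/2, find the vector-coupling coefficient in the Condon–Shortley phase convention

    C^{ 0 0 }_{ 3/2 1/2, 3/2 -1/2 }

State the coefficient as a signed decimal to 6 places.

j₁+j₂−J=3  J+j₁−j₂=0  J−j₁+j₂=0  j₁+j₂+J+1=4
(j₁±m₁, j₂±m₂, J±M) = (2,1,1,2,0,0)
P² = 1
sum k=1..1:
  [1] −1/2 = -1/2
S = -1/2
C² = P²·S² = 1/4 ; C = -0.500000

−√(1/4) ≈ -0.500000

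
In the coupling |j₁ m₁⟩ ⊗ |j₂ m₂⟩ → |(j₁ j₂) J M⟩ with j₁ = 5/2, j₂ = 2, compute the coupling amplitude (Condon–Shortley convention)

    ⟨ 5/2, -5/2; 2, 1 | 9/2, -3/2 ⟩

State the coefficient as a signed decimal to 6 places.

+√(1/21) = +0.218218

√[10·0!5!4!/10! · 0!5!3!1!3!6!] = √(172800/7)
  +(−1)^0/∏(0,0,5,3,0,1)! = 1/720  (running 1/720)
⟨..|..⟩ = √(172800/7)·(1/720) = +0.218218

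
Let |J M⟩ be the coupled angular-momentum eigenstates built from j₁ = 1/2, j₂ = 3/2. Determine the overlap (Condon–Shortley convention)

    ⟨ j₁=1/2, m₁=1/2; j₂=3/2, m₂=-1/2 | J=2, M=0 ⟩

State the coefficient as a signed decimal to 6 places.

j₁+j₂−J=0  J+j₁−j₂=1  J−j₁+j₂=3  j₁+j₂+J+1=5
(j₁±m₁, j₂±m₂, J±M) = (1,0,1,2,2,2)
P² = 2
sum k=0..0:
  [0] +1/2 = 1/2
S = 1/2
C² = P²·S² = 1/2 ; C = +0.707107

+√(1/2) = +0.707107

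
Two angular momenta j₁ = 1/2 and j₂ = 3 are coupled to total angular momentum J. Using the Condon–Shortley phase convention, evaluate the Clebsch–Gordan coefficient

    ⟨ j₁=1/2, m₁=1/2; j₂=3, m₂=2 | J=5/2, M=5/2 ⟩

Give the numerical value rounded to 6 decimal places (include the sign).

j₁+j₂−J=1  J+j₁−j₂=0  J−j₁+j₂=5  j₁+j₂+J+1=7
(j₁±m₁, j₂±m₂, J±M) = (1,0,5,1,5,0)
P² = 14400/7
sum k=0..0:
  [0] +1/120 = 1/120
S = 1/120
C² = P²·S² = 1/7 ; C = +0.377964

+0.377964  (= +√(1/7))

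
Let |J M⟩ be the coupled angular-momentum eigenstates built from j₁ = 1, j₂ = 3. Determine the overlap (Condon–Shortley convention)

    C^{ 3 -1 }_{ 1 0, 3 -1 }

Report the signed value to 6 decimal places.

j₁+j₂−J=1  J+j₁−j₂=1  J−j₁+j₂=5  j₁+j₂+J+1=8
(j₁±m₁, j₂±m₂, J±M) = (1,1,2,4,2,4)
P² = 48
sum k=0..1:
  [0] +1/12 = 1/12
  [1] −1/24 = -1/24
S = 1/24
C² = P²·S² = 1/12 ; C = +0.288675

+√(1/12) ≈ +0.288675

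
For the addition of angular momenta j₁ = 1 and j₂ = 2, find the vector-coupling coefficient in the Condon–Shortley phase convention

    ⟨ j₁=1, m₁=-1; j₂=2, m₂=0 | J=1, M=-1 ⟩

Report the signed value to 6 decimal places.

j₁+j₂−J=2  J+j₁−j₂=0  J−j₁+j₂=2  j₁+j₂+J+1=5
(j₁±m₁, j₂±m₂, J±M) = (0,2,2,2,0,2)
P² = 8/5
sum k=2..2:
  [2] +1/4 = 1/4
S = 1/4
C² = P²·S² = 1/10 ; C = +0.316228

+√(1/10) = +0.316228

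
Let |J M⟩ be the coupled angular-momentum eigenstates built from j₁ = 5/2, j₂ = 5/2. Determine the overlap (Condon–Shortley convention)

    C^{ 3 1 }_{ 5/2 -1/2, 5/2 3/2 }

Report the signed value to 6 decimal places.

triangle: 2!·3!·3!/9! = 72/362880
(j±m)!: 2!·3!·4!·1!·4!·2! = 13824
prefactor² = (2J+1)·Δ·N² = 96/5
  k=1: −1/(1!·1!·2!·3!·1!·0!) = -1/12
  k=2: +1/(2!·0!·1!·2!·2!·1!) = 1/8
Σ = 1/24  ⇒  CG² = 96/5·1/24² = 1/30
CG = +√(1/30) = +0.182574

+0.182574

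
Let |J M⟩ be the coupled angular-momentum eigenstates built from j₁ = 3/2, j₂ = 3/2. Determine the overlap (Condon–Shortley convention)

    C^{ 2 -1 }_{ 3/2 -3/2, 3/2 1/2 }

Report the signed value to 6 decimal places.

-0.707107

√[5·1!2!2!/6! · 0!3!2!1!1!3!] = √(2)
  +(−1)^1/∏(1,0,2,1,0,1)! = -1/2  (running -1/2)
⟨..|..⟩ = √(2)·(-1/2) = -0.707107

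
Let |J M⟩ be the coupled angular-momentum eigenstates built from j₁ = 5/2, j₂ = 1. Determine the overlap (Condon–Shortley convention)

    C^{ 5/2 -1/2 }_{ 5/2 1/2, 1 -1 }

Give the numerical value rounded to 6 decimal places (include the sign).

j₁+j₂−J=1  J+j₁−j₂=4  J−j₁+j₂=1  j₁+j₂+J+1=7
(j₁±m₁, j₂±m₂, J±M) = (3,2,0,2,2,3)
P² = 288/35
sum k=0..0:
  [0] +1/4 = 1/4
S = 1/4
C² = P²·S² = 18/35 ; C = +0.717137

+√(18/35) = +0.717137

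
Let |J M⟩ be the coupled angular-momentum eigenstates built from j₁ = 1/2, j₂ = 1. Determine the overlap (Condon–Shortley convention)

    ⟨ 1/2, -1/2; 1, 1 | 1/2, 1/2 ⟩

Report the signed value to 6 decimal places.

-0.816497  (= −√(2/3))

triangle: 1!·0!·1!/3! = 1/6
(j±m)!: 0!·1!·2!·0!·1!·0! = 2
prefactor² = (2J+1)·Δ·N² = 2/3
  k=1: −1/(1!·0!·0!·1!·0!·0!) = -1
Σ = -1  ⇒  CG² = 2/3·(-1)² = 2/3
CG = −√(2/3) = -0.816497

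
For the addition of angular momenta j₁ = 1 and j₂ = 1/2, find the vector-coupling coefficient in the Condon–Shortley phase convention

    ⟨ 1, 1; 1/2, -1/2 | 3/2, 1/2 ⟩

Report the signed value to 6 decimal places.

+0.577350

triangle: 0!·2!·1!/4! = 2/24
(j±m)!: 2!·0!·0!·1!·2!·1! = 4
prefactor² = (2J+1)·Δ·N² = 4/3
  k=0: +1/(0!·0!·0!·0!·2!·1!) = 1/2
Σ = 1/2  ⇒  CG² = 4/3·1/2² = 1/3
CG = +√(1/3) = +0.577350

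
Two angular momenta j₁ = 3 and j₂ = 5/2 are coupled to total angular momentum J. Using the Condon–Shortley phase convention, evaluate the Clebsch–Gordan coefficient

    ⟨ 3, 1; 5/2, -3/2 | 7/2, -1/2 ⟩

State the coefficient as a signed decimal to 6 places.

+0.356348  (= +√(8/63))

j₁+j₂−J=2  J+j₁−j₂=4  J−j₁+j₂=3  j₁+j₂+J+1=10
(j₁±m₁, j₂±m₂, J±M) = (4,2,1,4,3,4)
P² = 18432/175
sum k=0..1:
  [0] +1/16 = 1/16
  [1] −1/36 = -1/36
S = 5/144
C² = P²·S² = 8/63 ; C = +0.356348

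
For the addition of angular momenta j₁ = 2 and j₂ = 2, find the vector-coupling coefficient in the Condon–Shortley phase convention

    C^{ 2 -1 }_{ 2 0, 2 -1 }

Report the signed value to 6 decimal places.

−√(1/14) = -0.267261

√[5·2!2!2!/7! · 2!2!1!3!1!3!] = √(8/7)
  +(−1)^0/∏(0,2,2,1,0,1)! = 1/4  (running 1/4)
  +(−1)^1/∏(1,1,1,0,1,2)! = -1/2  (running -1/4)
⟨..|..⟩ = √(8/7)·(-1/4) = -0.267261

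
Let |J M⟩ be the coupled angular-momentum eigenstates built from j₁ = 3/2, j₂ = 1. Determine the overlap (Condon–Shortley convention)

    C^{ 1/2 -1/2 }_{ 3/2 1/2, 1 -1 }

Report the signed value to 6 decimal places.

+√(1/6) ≈ +0.408248

√[2·2!1!0!/4! · 2!1!0!2!0!1!] = √(2/3)
  +(−1)^0/∏(0,2,1,0,0,0)! = 1/2  (running 1/2)
⟨..|..⟩ = √(2/3)·(1/2) = +0.408248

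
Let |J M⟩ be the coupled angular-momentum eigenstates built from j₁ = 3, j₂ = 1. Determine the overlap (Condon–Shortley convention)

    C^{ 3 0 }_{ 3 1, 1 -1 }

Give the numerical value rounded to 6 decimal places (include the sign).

+√(1/2) ≈ +0.707107

j₁+j₂−J=1  J+j₁−j₂=5  J−j₁+j₂=1  j₁+j₂+J+1=8
(j₁±m₁, j₂±m₂, J±M) = (4,2,0,2,3,3)
P² = 72
sum k=0..0:
  [0] +1/12 = 1/12
S = 1/12
C² = P²·S² = 1/2 ; C = +0.707107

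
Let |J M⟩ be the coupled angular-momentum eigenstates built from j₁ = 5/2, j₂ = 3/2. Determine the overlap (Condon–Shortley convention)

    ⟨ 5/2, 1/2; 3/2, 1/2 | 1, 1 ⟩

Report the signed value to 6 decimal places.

+0.387298  (= +√(3/20))

triangle: 3!·2!·0!/6! = 12/720
(j±m)!: 3!·2!·2!·1!·2!·0! = 48
prefactor² = (2J+1)·Δ·N² = 12/5
  k=2: +1/(2!·1!·0!·0!·2!·0!) = 1/4
Σ = 1/4  ⇒  CG² = 12/5·1/4² = 3/20
CG = +√(3/20) = +0.387298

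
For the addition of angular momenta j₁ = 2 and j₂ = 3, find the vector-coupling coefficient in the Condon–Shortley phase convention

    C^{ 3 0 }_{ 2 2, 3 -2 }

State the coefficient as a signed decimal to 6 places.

j₁+j₂−J=2  J+j₁−j₂=2  J−j₁+j₂=4  j₁+j₂+J+1=9
(j₁±m₁, j₂±m₂, J±M) = (4,0,1,5,3,3)
P² = 192
sum k=0..0:
  [0] +1/24 = 1/24
S = 1/24
C² = P²·S² = 1/3 ; C = +0.577350

+0.577350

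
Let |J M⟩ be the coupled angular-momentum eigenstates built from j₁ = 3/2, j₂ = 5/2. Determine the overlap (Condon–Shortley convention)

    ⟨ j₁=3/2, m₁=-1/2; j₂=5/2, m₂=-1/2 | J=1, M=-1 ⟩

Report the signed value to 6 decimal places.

√[3·3!0!2!/6! · 1!2!2!3!0!2!] = √(12/5)
  +(−1)^2/∏(2,1,0,0,0,2)! = 1/4  (running 1/4)
⟨..|..⟩ = √(12/5)·(1/4) = +0.387298

+√(3/20) ≈ +0.387298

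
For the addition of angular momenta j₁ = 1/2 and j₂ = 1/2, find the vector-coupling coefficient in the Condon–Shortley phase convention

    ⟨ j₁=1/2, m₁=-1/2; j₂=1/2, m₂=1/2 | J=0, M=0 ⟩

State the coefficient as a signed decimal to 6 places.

-0.707107

j₁+j₂−J=1  J+j₁−j₂=0  J−j₁+j₂=0  j₁+j₂+J+1=2
(j₁±m₁, j₂±m₂, J±M) = (0,1,1,0,0,0)
P² = 1/2
sum k=1..1:
  [1] −1/1 = -1
S = -1
C² = P²·S² = 1/2 ; C = -0.707107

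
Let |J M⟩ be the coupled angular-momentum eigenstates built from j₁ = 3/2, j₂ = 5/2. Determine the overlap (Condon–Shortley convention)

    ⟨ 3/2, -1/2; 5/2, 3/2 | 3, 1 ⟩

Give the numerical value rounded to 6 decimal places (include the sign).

j₁+j₂−J=1  J+j₁−j₂=2  J−j₁+j₂=4  j₁+j₂+J+1=8
(j₁±m₁, j₂±m₂, J±M) = (1,2,4,1,4,2)
P² = 96/5
sum k=0..1:
  [0] +1/48 = 1/48
  [1] −1/6 = -1/6
S = -7/48
C² = P²·S² = 49/120 ; C = -0.639010

-0.639010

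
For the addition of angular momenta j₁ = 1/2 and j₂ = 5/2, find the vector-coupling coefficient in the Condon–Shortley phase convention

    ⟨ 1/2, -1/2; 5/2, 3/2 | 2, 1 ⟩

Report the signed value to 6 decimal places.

triangle: 1!*0!*4!/6! = 24/720
(j±m)!: 0!*1!*4!*1!*3!*1! = 144
prefactor² = (2J+1)*Δ*N² = 24
  k=1: −1/(1!*0!*0!*3!*0!*1!) = -1/6
Σ = -1/6  ⇒  CG² = 24*(-1/6)² = 2/3
CG = −√(2/3) = -0.816497

−√(2/3) = -0.816497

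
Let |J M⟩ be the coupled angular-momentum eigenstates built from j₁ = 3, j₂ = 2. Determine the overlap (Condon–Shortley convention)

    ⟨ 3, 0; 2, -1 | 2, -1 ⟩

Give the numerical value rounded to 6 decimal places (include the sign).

-0.534522  (= −√(2/7))

√[5·3!3!1!/8! · 3!3!1!3!1!3!] = √(81/14)
  +(−1)^0/∏(0,3,3,1,0,0)! = 1/36  (running 1/36)
  +(−1)^1/∏(1,2,2,0,1,1)! = -1/4  (running -2/9)
⟨..|..⟩ = √(81/14)·(-2/9) = -0.534522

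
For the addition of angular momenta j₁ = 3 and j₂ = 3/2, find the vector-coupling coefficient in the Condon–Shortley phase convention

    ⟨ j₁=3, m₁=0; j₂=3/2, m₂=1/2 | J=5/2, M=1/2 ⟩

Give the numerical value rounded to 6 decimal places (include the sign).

-0.414039

triangle: 2!*4!*1!/8! = 48/40320
(j±m)!: 3!*3!*2!*1!*3!*2! = 864
prefactor² = (2J+1)*Δ*N² = 216/35
  k=1: −1/(1!*1!*2!*1!*2!*0!) = -1/4
  k=2: +1/(2!*0!*1!*0!*3!*1!) = 1/12
Σ = -1/6  ⇒  CG² = 216/35*(-1/6)² = 6/35
CG = −√(6/35) = -0.414039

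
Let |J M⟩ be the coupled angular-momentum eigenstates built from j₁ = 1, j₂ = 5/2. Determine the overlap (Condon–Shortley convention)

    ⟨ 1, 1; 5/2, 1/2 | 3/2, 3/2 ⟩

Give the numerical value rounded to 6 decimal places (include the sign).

triangle: 2!*0!*3!/6! = 12/720
(j±m)!: 2!*0!*3!*2!*3!*0! = 144
prefactor² = (2J+1)*Δ*N² = 48/5
  k=0: +1/(0!*2!*0!*3!*0!*0!) = 1/12
Σ = 1/12  ⇒  CG² = 48/5*1/12² = 1/15
CG = +√(1/15) = +0.258199

+0.258199  (= +√(1/15))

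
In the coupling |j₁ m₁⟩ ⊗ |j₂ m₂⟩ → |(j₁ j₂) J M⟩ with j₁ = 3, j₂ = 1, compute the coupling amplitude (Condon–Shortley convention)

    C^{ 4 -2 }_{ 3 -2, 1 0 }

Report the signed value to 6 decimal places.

+√(3/7) = +0.654654

√[9·0!6!2!/9! · 1!5!1!1!2!6!] = √(43200/7)
  +(−1)^0/∏(0,0,5,1,1,1)! = 1/120  (running 1/120)
⟨..|..⟩ = √(43200/7)·(1/120) = +0.654654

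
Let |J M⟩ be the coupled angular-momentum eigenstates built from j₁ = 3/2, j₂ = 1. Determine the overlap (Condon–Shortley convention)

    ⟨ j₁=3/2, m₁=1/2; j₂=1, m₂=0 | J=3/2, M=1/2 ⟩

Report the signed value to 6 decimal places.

+√(1/15) ≈ +0.258199

√[4·1!2!1!/5! · 2!1!1!1!2!1!] = √(4/15)
  +(−1)^0/∏(0,1,1,1,1,0)! = 1  (running 1)
  +(−1)^1/∏(1,0,0,0,2,1)! = -1/2  (running 1/2)
⟨..|..⟩ = √(4/15)·(1/2) = +0.258199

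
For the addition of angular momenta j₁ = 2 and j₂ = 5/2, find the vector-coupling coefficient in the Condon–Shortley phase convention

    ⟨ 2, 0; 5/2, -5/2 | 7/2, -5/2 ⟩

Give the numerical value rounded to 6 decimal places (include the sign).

+0.690066  (= +√(10/21))

√[8·1!3!4!/9! · 2!2!0!5!1!6!] = √(7680/7)
  +(−1)^0/∏(0,1,2,0,1,4)! = 1/48  (running 1/48)
⟨..|..⟩ = √(7680/7)·(1/48) = +0.690066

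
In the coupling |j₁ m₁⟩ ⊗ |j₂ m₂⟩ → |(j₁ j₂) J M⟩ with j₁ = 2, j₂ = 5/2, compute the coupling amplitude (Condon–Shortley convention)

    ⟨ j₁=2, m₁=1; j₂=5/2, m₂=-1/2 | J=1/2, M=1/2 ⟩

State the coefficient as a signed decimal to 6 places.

triangle: 4!*0!*1!/6! = 24/720
(j±m)!: 3!*1!*2!*3!*1!*0! = 72
prefactor² = (2J+1)*Δ*N² = 24/5
  k=1: −1/(1!*3!*0!*1!*0!*0!) = -1/6
Σ = -1/6  ⇒  CG² = 24/5*(-1/6)² = 2/15
CG = −√(2/15) = -0.365148

−√(2/15) ≈ -0.365148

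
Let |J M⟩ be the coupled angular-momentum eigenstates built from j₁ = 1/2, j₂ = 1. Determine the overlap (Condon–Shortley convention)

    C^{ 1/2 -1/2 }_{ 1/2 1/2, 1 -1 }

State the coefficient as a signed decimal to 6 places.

+√(2/3) ≈ +0.816497

√[2·1!0!1!/3! · 1!0!0!2!0!1!] = √(2/3)
  +(−1)^0/∏(0,1,0,0,0,1)! = 1  (running 1)
⟨..|..⟩ = √(2/3)·(1) = +0.816497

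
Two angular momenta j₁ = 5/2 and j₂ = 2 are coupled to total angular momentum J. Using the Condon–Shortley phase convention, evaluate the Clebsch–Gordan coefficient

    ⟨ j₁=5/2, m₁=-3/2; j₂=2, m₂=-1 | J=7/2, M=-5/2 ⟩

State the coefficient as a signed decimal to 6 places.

-0.125988  (= −√(1/63))

j₁+j₂−J=1  J+j₁−j₂=4  J−j₁+j₂=3  j₁+j₂+J+1=9
(j₁±m₁, j₂±m₂, J±M) = (1,4,1,3,1,6)
P² = 2304/7
sum k=0..1:
  [0] +1/48 = 1/48
  [1] −1/36 = -1/36
S = -1/144
C² = P²·S² = 1/63 ; C = -0.125988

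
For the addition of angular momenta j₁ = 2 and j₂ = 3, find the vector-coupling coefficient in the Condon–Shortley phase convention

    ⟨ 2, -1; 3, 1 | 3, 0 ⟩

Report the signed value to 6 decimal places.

√[7·2!2!4!/9! · 1!3!4!2!3!3!] = √(96/5)
  +(−1)^1/∏(1,1,2,3,0,1)! = -1/12  (running -1/12)
  +(−1)^2/∏(2,0,1,2,1,2)! = 1/8  (running 1/24)
⟨..|..⟩ = √(96/5)·(1/24) = +0.182574

+0.182574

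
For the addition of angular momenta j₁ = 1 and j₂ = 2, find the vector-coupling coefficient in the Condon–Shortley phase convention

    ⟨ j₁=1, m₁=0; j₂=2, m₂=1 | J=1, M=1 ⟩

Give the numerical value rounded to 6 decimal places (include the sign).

−√(3/10) ≈ -0.547723

j₁+j₂−J=2  J+j₁−j₂=0  J−j₁+j₂=2  j₁+j₂+J+1=5
(j₁±m₁, j₂±m₂, J±M) = (1,1,3,1,2,0)
P² = 6/5
sum k=1..1:
  [1] −1/2 = -1/2
S = -1/2
C² = P²·S² = 3/10 ; C = -0.547723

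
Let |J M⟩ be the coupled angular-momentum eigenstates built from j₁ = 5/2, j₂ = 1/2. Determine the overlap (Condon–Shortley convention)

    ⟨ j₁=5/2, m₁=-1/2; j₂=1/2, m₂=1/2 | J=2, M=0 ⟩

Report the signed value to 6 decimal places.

−√(1/2) ≈ -0.707107

√[5·1!4!0!/6! · 2!3!1!0!2!2!] = √(8)
  +(−1)^1/∏(1,0,2,0,2,0)! = -1/4  (running -1/4)
⟨..|..⟩ = √(8)·(-1/4) = -0.707107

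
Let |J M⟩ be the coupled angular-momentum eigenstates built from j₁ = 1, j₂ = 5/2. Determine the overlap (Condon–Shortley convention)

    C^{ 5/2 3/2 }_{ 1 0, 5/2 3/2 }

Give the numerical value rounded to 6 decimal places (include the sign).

√[6·1!1!4!/7! · 1!1!4!1!4!1!] = √(576/35)
  +(−1)^0/∏(0,1,1,4,0,0)! = 1/24  (running 1/24)
  +(−1)^1/∏(1,0,0,3,1,1)! = -1/6  (running -1/8)
⟨..|..⟩ = √(576/35)·(-1/8) = -0.507093

-0.507093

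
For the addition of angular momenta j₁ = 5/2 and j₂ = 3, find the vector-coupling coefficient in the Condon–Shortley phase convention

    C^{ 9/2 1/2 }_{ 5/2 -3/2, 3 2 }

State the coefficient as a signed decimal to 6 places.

√[10·1!4!5!/11! · 1!4!5!1!5!4!] = √(460800/77)
  +(−1)^0/∏(0,1,4,5,0,0)! = 1/2880  (running 1/2880)
  +(−1)^1/∏(1,0,3,4,1,1)! = -1/144  (running -19/2880)
⟨..|..⟩ = √(460800/77)·(-19/2880) = -0.510355

-0.510355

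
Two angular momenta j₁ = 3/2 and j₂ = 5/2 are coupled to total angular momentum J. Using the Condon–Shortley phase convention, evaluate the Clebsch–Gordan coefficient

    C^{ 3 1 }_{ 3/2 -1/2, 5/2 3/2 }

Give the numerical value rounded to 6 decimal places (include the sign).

−√(49/120) = -0.639010

j₁+j₂−J=1  J+j₁−j₂=2  J−j₁+j₂=4  j₁+j₂+J+1=8
(j₁±m₁, j₂±m₂, J±M) = (1,2,4,1,4,2)
P² = 96/5
sum k=0..1:
  [0] +1/48 = 1/48
  [1] −1/6 = -1/6
S = -7/48
C² = P²·S² = 49/120 ; C = -0.639010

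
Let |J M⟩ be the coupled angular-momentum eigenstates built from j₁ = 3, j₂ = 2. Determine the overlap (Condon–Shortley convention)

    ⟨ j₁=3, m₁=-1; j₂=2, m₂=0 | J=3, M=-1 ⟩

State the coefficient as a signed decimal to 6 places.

triangle: 2!*4!*2!/9! = 96/362880
(j±m)!: 2!*4!*2!*2!*2!*4! = 9216
prefactor² = (2J+1)*Δ*N² = 256/15
  k=0: +1/(0!*2!*4!*2!*0!*0!) = 1/96
  k=1: −1/(1!*1!*3!*1!*1!*1!) = -1/6
  k=2: +1/(2!*0!*2!*0!*2!*2!) = 1/16
Σ = -3/32  ⇒  CG² = 256/15*(-3/32)² = 3/20
CG = −√(3/20) = -0.387298

-0.387298  (= −√(3/20))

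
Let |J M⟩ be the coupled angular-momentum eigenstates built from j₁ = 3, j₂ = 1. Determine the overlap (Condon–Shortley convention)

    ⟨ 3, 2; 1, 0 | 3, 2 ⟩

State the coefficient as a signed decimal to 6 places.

+0.577350  (= +√(1/3))

√[7·1!5!1!/8! · 5!1!1!1!5!1!] = √(300)
  +(−1)^0/∏(0,1,1,1,4,0)! = 1/24  (running 1/24)
  +(−1)^1/∏(1,0,0,0,5,1)! = -1/120  (running 1/30)
⟨..|..⟩ = √(300)·(1/30) = +0.577350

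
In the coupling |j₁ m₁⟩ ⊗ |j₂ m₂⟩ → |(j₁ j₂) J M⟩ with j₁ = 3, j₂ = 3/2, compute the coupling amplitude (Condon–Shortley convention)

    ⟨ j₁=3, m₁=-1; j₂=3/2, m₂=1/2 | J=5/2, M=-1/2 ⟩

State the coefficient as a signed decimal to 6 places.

j₁+j₂−J=2  J+j₁−j₂=4  J−j₁+j₂=1  j₁+j₂+J+1=8
(j₁±m₁, j₂±m₂, J±M) = (2,4,2,1,2,3)
P² = 288/35
sum k=1..2:
  [1] −1/6 = -1/6
  [2] +1/8 = 1/8
S = -1/24
C² = P²·S² = 1/70 ; C = -0.119523

-0.119523  (= −√(1/70))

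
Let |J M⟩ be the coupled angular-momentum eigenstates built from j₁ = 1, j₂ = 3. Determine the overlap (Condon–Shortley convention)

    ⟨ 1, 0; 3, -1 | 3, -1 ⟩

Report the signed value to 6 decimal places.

+√(1/12) ≈ +0.288675

j₁+j₂−J=1  J+j₁−j₂=1  J−j₁+j₂=5  j₁+j₂+J+1=8
(j₁±m₁, j₂±m₂, J±M) = (1,1,2,4,2,4)
P² = 48
sum k=0..1:
  [0] +1/12 = 1/12
  [1] −1/24 = -1/24
S = 1/24
C² = P²·S² = 1/12 ; C = +0.288675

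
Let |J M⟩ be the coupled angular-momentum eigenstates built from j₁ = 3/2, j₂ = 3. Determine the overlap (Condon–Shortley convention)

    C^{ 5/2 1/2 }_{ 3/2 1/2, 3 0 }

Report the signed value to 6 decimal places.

√[6·2!1!4!/8! · 2!1!3!3!3!2!] = √(216/35)
  +(−1)^0/∏(0,2,1,3,0,1)! = 1/12  (running 1/12)
  +(−1)^1/∏(1,1,0,2,1,2)! = -1/4  (running -1/6)
⟨..|..⟩ = √(216/35)·(-1/6) = -0.414039

-0.414039  (= −√(6/35))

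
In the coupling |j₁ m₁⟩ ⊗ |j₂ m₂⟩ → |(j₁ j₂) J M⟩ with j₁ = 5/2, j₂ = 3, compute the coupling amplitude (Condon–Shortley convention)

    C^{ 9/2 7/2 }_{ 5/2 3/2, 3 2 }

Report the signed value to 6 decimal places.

−√(1/99) ≈ -0.100504

√[10·1!4!5!/11! · 4!1!5!1!8!1!] = √(921600/11)
  +(−1)^0/∏(0,1,1,5,3,0)! = 1/720  (running 1/720)
  +(−1)^1/∏(1,0,0,4,4,1)! = -1/576  (running -1/2880)
⟨..|..⟩ = √(921600/11)·(-1/2880) = -0.100504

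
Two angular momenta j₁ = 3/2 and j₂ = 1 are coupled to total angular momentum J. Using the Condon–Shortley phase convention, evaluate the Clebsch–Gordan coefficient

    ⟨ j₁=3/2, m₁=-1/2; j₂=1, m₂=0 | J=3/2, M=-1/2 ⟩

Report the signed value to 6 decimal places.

-0.258199  (= −√(1/15))

√[4·1!2!1!/5! · 1!2!1!1!1!2!] = √(4/15)
  +(−1)^0/∏(0,1,2,1,0,0)! = 1/2  (running 1/2)
  +(−1)^1/∏(1,0,1,0,1,1)! = -1  (running -1/2)
⟨..|..⟩ = √(4/15)·(-1/2) = -0.258199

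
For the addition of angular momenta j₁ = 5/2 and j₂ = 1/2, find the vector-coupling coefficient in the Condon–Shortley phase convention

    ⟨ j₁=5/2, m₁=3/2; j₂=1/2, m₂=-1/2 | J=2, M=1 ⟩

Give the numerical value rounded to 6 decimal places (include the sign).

+√(2/3) ≈ +0.816497

j₁+j₂−J=1  J+j₁−j₂=4  J−j₁+j₂=0  j₁+j₂+J+1=6
(j₁±m₁, j₂±m₂, J±M) = (4,1,0,1,3,1)
P² = 24
sum k=0..0:
  [0] +1/6 = 1/6
S = 1/6
C² = P²·S² = 2/3 ; C = +0.816497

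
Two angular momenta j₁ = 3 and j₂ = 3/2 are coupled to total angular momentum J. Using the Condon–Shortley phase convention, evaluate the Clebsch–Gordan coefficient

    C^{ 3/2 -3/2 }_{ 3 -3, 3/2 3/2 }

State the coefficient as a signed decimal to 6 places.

−√(4/7) ≈ -0.755929

j₁+j₂−J=3  J+j₁−j₂=3  J−j₁+j₂=0  j₁+j₂+J+1=7
(j₁±m₁, j₂±m₂, J±M) = (0,6,3,0,0,3)
P² = 5184/7
sum k=3..3:
  [3] −1/36 = -1/36
S = -1/36
C² = P²·S² = 4/7 ; C = -0.755929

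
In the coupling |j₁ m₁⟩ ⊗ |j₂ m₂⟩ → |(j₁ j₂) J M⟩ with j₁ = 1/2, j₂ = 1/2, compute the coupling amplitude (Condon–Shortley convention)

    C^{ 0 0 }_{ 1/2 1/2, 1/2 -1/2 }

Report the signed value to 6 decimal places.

+√(1/2) = +0.707107

triangle: 1!×0!×0!/2! = 1/2
(j±m)!: 1!×0!×0!×1!×0!×0! = 1
prefactor² = (2J+1)×Δ×N² = 1/2
  k=0: +1/(0!×1!×0!×0!×0!×0!) = 1
Σ = 1  ⇒  CG² = 1/2×1² = 1/2
CG = +√(1/2) = +0.707107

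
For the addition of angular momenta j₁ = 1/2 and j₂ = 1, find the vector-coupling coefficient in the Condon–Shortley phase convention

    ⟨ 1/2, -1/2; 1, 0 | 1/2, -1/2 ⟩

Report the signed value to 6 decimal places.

√[2·1!0!1!/3! · 0!1!1!1!0!1!] = √(1/3)
  +(−1)^1/∏(1,0,0,0,0,1)! = -1  (running -1)
⟨..|..⟩ = √(1/3)·(-1) = -0.577350

−√(1/3) = -0.577350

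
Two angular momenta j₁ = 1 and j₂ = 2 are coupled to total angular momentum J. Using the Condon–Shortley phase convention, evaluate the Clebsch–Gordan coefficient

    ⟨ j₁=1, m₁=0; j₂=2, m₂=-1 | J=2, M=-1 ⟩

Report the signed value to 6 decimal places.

+√(1/6) = +0.408248

√[5·1!1!3!/6! · 1!1!1!3!1!3!] = √(3/2)
  +(−1)^0/∏(0,1,1,1,0,2)! = 1/2  (running 1/2)
  +(−1)^1/∏(1,0,0,0,1,3)! = -1/6  (running 1/3)
⟨..|..⟩ = √(3/2)·(1/3) = +0.408248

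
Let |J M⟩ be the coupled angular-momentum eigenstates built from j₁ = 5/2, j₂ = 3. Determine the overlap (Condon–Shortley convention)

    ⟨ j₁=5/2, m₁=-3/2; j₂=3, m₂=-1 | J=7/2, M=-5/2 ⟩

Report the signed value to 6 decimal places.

-0.398410

√[8·2!3!4!/10! · 1!4!2!4!1!6!] = √(18432/35)
  +(−1)^1/∏(1,1,3,1,0,3)! = -1/36  (running -1/36)
  +(−1)^2/∏(2,0,2,0,1,4)! = 1/96  (running -5/288)
⟨..|..⟩ = √(18432/35)·(-5/288) = -0.398410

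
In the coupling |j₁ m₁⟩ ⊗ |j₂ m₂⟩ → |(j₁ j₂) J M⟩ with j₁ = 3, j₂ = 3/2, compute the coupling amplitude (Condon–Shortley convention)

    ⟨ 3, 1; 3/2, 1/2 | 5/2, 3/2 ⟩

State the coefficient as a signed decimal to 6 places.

j₁+j₂−J=2  J+j₁−j₂=4  J−j₁+j₂=1  j₁+j₂+J+1=8
(j₁±m₁, j₂±m₂, J±M) = (4,2,2,1,4,1)
P² = 576/35
sum k=1..2:
  [1] −1/6 = -1/6
  [2] +1/48 = 1/48
S = -7/48
C² = P²·S² = 7/20 ; C = -0.591608

−√(7/20) = -0.591608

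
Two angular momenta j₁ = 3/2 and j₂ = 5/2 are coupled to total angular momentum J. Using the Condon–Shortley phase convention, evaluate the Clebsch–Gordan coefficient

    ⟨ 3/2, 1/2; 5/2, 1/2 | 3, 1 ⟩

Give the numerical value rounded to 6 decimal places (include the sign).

j₁+j₂−J=1  J+j₁−j₂=2  J−j₁+j₂=4  j₁+j₂+J+1=8
(j₁±m₁, j₂±m₂, J±M) = (2,1,3,2,4,2)
P² = 48/5
sum k=0..1:
  [0] +1/6 = 1/6
  [1] −1/8 = -1/8
S = 1/24
C² = P²·S² = 1/60 ; C = +0.129099

+0.129099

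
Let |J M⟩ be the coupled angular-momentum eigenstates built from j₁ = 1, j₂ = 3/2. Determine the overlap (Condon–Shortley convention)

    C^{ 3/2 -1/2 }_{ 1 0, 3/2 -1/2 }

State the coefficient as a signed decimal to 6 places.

√[4·1!1!2!/5! · 1!1!1!2!1!2!] = √(4/15)
  +(−1)^0/∏(0,1,1,1,0,1)! = 1  (running 1)
  +(−1)^1/∏(1,0,0,0,1,2)! = -1/2  (running 1/2)
⟨..|..⟩ = √(4/15)·(1/2) = +0.258199

+0.258199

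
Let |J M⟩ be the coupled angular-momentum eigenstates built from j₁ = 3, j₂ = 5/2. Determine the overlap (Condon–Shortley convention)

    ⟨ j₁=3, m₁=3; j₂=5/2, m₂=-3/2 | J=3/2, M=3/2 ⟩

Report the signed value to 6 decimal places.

j₁+j₂−J=4  J+j₁−j₂=2  J−j₁+j₂=1  j₁+j₂+J+1=8
(j₁±m₁, j₂±m₂, J±M) = (6,0,1,4,3,0)
P² = 3456/7
sum k=0..0:
  [0] +1/48 = 1/48
S = 1/48
C² = P²·S² = 3/14 ; C = +0.462910

+√(3/14) ≈ +0.462910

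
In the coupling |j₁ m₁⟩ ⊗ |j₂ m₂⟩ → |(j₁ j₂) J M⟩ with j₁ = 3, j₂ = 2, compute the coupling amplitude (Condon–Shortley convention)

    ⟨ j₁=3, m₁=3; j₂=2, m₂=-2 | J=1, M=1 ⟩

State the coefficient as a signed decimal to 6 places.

+√(3/7) = +0.654654

j₁+j₂−J=4  J+j₁−j₂=2  J−j₁+j₂=0  j₁+j₂+J+1=7
(j₁±m₁, j₂±m₂, J±M) = (6,0,0,4,2,0)
P² = 6912/7
sum k=0..0:
  [0] +1/48 = 1/48
S = 1/48
C² = P²·S² = 3/7 ; C = +0.654654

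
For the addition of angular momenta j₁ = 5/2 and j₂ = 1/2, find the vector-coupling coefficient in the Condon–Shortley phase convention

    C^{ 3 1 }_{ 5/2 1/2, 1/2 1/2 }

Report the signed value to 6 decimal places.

triangle: 0!·5!·1!/7! = 120/5040
(j±m)!: 3!·2!·1!·0!·4!·2! = 576
prefactor² = (2J+1)·Δ·N² = 96
  k=0: +1/(0!·0!·2!·1!·3!·0!) = 1/12
Σ = 1/12  ⇒  CG² = 96·1/12² = 2/3
CG = +√(2/3) = +0.816497

+√(2/3) ≈ +0.816497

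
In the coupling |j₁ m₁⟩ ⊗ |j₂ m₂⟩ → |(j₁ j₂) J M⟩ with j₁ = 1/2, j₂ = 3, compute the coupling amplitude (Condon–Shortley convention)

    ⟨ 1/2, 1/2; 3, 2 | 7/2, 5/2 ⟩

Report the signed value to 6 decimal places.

j₁+j₂−J=0  J+j₁−j₂=1  J−j₁+j₂=6  j₁+j₂+J+1=8
(j₁±m₁, j₂±m₂, J±M) = (1,0,5,1,6,1)
P² = 86400/7
sum k=0..0:
  [0] +1/120 = 1/120
S = 1/120
C² = P²·S² = 6/7 ; C = +0.925820

+0.925820  (= +√(6/7))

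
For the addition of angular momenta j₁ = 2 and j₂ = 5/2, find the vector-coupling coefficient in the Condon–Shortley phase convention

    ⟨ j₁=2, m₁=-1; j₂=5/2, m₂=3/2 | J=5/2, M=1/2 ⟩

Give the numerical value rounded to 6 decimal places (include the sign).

+√(6/35) = +0.414039

triangle: 2!·2!·3!/8! = 24/40320
(j±m)!: 1!·3!·4!·1!·3!·2! = 1728
prefactor² = (2J+1)·Δ·N² = 216/35
  k=1: −1/(1!·1!·2!·3!·0!·0!) = -1/12
  k=2: +1/(2!·0!·1!·2!·1!·1!) = 1/4
Σ = 1/6  ⇒  CG² = 216/35·1/6² = 6/35
CG = +√(6/35) = +0.414039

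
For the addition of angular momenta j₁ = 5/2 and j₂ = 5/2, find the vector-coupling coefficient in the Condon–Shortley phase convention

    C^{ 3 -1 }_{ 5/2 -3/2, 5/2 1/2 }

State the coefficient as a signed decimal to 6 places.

j₁+j₂−J=2  J+j₁−j₂=3  J−j₁+j₂=3  j₁+j₂+J+1=9
(j₁±m₁, j₂±m₂, J±M) = (1,4,3,2,2,4)
P² = 96/5
sum k=1..2:
  [1] −1/12 = -1/12
  [2] +1/8 = 1/8
S = 1/24
C² = P²·S² = 1/30 ; C = +0.182574

+√(1/30) ≈ +0.182574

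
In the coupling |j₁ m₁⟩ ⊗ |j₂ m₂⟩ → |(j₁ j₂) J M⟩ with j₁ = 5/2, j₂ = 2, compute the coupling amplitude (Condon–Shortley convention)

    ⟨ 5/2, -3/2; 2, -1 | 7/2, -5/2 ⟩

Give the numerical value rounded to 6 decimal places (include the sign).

−√(1/63) = -0.125988

triangle: 1!×4!×3!/9! = 144/362880
(j±m)!: 1!×4!×1!×3!×1!×6! = 103680
prefactor² = (2J+1)×Δ×N² = 2304/7
  k=0: +1/(0!×1!×4!×1!×0!×2!) = 1/48
  k=1: −1/(1!×0!×3!×0!×1!×3!) = -1/36
Σ = -1/144  ⇒  CG² = 2304/7×(-1/144)² = 1/63
CG = −√(1/63) = -0.125988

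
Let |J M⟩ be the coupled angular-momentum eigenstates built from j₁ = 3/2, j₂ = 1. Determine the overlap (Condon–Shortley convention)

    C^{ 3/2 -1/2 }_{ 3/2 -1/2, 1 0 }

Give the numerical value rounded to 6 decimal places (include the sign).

j₁+j₂−J=1  J+j₁−j₂=2  J−j₁+j₂=1  j₁+j₂+J+1=5
(j₁±m₁, j₂±m₂, J±M) = (1,2,1,1,1,2)
P² = 4/15
sum k=0..1:
  [0] +1/2 = 1/2
  [1] −1/1 = -1
S = -1/2
C² = P²·S² = 1/15 ; C = -0.258199

−√(1/15) = -0.258199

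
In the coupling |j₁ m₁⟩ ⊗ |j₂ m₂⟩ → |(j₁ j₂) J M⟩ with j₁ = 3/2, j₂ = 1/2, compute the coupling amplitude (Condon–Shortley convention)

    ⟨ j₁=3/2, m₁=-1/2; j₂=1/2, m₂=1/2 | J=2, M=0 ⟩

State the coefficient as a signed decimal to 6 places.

+0.707107  (= +√(1/2))

√[5·0!3!1!/5! · 1!2!1!0!2!2!] = √(2)
  +(−1)^0/∏(0,0,2,1,1,0)! = 1/2  (running 1/2)
⟨..|..⟩ = √(2)·(1/2) = +0.707107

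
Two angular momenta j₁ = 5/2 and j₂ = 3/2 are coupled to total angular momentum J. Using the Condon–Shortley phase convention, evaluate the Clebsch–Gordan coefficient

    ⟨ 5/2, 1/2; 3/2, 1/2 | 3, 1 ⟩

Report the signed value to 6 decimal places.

-0.129099  (= −√(1/60))

√[7·1!4!2!/8! · 3!2!2!1!4!2!] = √(48/5)
  +(−1)^0/∏(0,1,2,2,2,0)! = 1/8  (running 1/8)
  +(−1)^1/∏(1,0,1,1,3,1)! = -1/6  (running -1/24)
⟨..|..⟩ = √(48/5)·(-1/24) = -0.129099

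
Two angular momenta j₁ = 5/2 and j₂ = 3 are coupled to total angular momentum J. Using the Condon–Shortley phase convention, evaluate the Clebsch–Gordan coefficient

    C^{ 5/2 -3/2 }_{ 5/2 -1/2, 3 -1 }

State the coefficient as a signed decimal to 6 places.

triangle: 3!·2!·3!/9! = 72/362880
(j±m)!: 2!·3!·2!·4!·1!·4! = 13824
prefactor² = (2J+1)·Δ·N² = 576/35
  k=1: −1/(1!·2!·2!·1!·0!·2!) = -1/8
  k=2: +1/(2!·1!·1!·0!·1!·3!) = 1/12
Σ = -1/24  ⇒  CG² = 576/35·(-1/24)² = 1/35
CG = −√(1/35) = -0.169031

-0.169031  (= −√(1/35))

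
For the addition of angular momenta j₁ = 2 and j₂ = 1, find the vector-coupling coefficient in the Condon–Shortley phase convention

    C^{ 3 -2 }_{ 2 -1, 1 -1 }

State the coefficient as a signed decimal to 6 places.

+√(2/3) ≈ +0.816497

j₁+j₂−J=0  J+j₁−j₂=4  J−j₁+j₂=2  j₁+j₂+J+1=7
(j₁±m₁, j₂±m₂, J±M) = (1,3,0,2,1,5)
P² = 96
sum k=0..0:
  [0] +1/12 = 1/12
S = 1/12
C² = P²·S² = 2/3 ; C = +0.816497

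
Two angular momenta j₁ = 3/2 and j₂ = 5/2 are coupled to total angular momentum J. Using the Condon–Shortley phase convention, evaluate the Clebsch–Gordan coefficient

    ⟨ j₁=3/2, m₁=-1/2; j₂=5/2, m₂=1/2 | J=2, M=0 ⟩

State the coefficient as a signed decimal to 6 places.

j₁+j₂−J=2  J+j₁−j₂=1  J−j₁+j₂=3  j₁+j₂+J+1=7
(j₁±m₁, j₂±m₂, J±M) = (1,2,3,2,2,2)
P² = 8/7
sum k=1..2:
  [1] −1/2 = -1/2
  [2] +1/4 = 1/4
S = -1/4
C² = P²·S² = 1/14 ; C = -0.267261

−√(1/14) = -0.267261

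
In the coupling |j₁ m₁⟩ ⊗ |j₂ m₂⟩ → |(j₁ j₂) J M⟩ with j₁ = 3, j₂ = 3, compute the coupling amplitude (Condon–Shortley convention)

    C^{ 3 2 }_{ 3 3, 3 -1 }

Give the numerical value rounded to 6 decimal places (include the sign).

√[7·3!3!3!/10! · 6!0!2!4!5!1!] = √(1728)
  +(−1)^0/∏(0,3,0,2,3,1)! = 1/72  (running 1/72)
⟨..|..⟩ = √(1728)·(1/72) = +0.577350

+0.577350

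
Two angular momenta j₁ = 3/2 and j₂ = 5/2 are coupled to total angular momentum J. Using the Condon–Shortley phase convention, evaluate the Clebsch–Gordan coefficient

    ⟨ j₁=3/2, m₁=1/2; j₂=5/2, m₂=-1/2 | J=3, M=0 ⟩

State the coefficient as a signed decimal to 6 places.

√[7·1!2!4!/8! · 2!1!2!3!3!3!] = √(36/5)
  +(−1)^0/∏(0,1,1,2,1,2)! = 1/4  (running 1/4)
  +(−1)^1/∏(1,0,0,1,2,3)! = -1/12  (running 1/6)
⟨..|..⟩ = √(36/5)·(1/6) = +0.447214

+√(1/5) ≈ +0.447214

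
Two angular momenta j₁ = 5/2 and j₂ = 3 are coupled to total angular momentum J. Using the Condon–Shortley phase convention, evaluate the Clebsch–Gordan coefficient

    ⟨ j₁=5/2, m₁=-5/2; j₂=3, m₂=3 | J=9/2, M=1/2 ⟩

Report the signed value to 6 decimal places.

-0.147122  (= −√(5/231))

triangle: 1!·4!·5!/11! = 2880/39916800
(j±m)!: 0!·5!·6!·0!·5!·4! = 248832000
prefactor² = (2J+1)·Δ·N² = 13824000/77
  k=1: −1/(1!·0!·4!·5!·0!·0!) = -1/2880
Σ = -1/2880  ⇒  CG² = 13824000/77·(-1/2880)² = 5/231
CG = −√(5/231) = -0.147122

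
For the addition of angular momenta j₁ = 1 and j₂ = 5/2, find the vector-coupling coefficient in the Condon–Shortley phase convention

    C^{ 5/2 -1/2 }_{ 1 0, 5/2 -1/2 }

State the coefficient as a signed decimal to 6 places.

+√(1/35) ≈ +0.169031

j₁+j₂−J=1  J+j₁−j₂=1  J−j₁+j₂=4  j₁+j₂+J+1=7
(j₁±m₁, j₂±m₂, J±M) = (1,1,2,3,2,3)
P² = 144/35
sum k=0..1:
  [0] +1/4 = 1/4
  [1] −1/6 = -1/6
S = 1/12
C² = P²·S² = 1/35 ; C = +0.169031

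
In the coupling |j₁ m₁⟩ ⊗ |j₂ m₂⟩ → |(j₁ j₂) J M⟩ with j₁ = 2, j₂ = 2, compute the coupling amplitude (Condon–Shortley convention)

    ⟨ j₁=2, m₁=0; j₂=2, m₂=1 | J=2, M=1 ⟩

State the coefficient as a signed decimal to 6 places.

√[5·2!2!2!/7! · 2!2!3!1!3!1!] = √(8/7)
  +(−1)^1/∏(1,1,1,2,1,0)! = -1/2  (running -1/2)
  +(−1)^2/∏(2,0,0,1,2,1)! = 1/4  (running -1/4)
⟨..|..⟩ = √(8/7)·(-1/4) = -0.267261

−√(1/14) ≈ -0.267261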